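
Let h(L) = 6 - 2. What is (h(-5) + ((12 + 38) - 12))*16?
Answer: 672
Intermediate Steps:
h(L) = 4
(h(-5) + ((12 + 38) - 12))*16 = (4 + ((12 + 38) - 12))*16 = (4 + (50 - 12))*16 = (4 + 38)*16 = 42*16 = 672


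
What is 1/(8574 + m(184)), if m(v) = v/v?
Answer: 1/8575 ≈ 0.00011662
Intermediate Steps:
m(v) = 1
1/(8574 + m(184)) = 1/(8574 + 1) = 1/8575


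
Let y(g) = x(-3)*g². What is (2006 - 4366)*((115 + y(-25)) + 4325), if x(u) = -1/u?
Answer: -32910200/3 ≈ -1.0970e+7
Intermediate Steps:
y(g) = g²/3 (y(g) = (-1/(-3))*g² = (-1*(-⅓))*g² = g²/3)
(2006 - 4366)*((115 + y(-25)) + 4325) = (2006 - 4366)*((115 + (⅓)*(-25)²) + 4325) = -2360*((115 + (⅓)*625) + 4325) = -2360*((115 + 625/3) + 4325) = -2360*(970/3 + 4325) = -2360*13945/3 = -32910200/3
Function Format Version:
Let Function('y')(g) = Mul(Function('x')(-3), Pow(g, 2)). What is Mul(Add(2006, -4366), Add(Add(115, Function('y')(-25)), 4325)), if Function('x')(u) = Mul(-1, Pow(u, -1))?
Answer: Rational(-32910200, 3) ≈ -1.0970e+7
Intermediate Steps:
Function('y')(g) = Mul(Rational(1, 3), Pow(g, 2)) (Function('y')(g) = Mul(Mul(-1, Pow(-3, -1)), Pow(g, 2)) = Mul(Mul(-1, Rational(-1, 3)), Pow(g, 2)) = Mul(Rational(1, 3), Pow(g, 2)))
Mul(Add(2006, -4366), Add(Add(115, Function('y')(-25)), 4325)) = Mul(Add(2006, -4366), Add(Add(115, Mul(Rational(1, 3), Pow(-25, 2))), 4325)) = Mul(-2360, Add(Add(115, Mul(Rational(1, 3), 625)), 4325)) = Mul(-2360, Add(Add(115, Rational(625, 3)), 4325)) = Mul(-2360, Add(Rational(970, 3), 4325)) = Mul(-2360, Rational(13945, 3)) = Rational(-32910200, 3)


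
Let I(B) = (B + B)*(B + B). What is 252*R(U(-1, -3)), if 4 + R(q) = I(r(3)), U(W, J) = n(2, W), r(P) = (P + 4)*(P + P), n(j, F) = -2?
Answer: 1777104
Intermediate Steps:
r(P) = 2*P*(4 + P) (r(P) = (4 + P)*(2*P) = 2*P*(4 + P))
U(W, J) = -2
I(B) = 4*B**2 (I(B) = (2*B)*(2*B) = 4*B**2)
R(q) = 7052 (R(q) = -4 + 4*(2*3*(4 + 3))**2 = -4 + 4*(2*3*7)**2 = -4 + 4*42**2 = -4 + 4*1764 = -4 + 7056 = 7052)
252*R(U(-1, -3)) = 252*7052 = 1777104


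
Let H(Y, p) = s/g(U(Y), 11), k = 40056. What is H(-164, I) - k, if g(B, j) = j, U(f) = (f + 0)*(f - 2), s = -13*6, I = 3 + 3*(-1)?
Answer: -440694/11 ≈ -40063.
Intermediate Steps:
I = 0 (I = 3 - 3 = 0)
s = -78
U(f) = f*(-2 + f)
H(Y, p) = -78/11
H(-164, I) - k = -78/11 - 1*40056 = -78/11 - 40056 = -440694/11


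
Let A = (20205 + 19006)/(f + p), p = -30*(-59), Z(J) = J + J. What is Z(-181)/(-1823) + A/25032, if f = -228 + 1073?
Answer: 23767523813/119331173640 ≈ 0.19917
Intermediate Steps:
Z(J) = 2*J
p = 1770
f = 845
A = 39211/2615 (A = (20205 + 19006)/(845 + 1770) = 39211/2615 ≈ 14.995)
Z(-181)/(-1823) + A/25032 = (2*(-181))/(-1823) + (39211/2615)/25032 = -362*(-1/1823) + (39211/2615)*(1/25032) = 362/1823 + 39211/65458680 = 23767523813/119331173640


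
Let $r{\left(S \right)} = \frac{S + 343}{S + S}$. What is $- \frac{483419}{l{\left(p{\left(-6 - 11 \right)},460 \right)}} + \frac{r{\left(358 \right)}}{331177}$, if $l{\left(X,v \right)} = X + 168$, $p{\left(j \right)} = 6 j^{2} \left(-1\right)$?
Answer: $\frac{57314817539237}{185667099156} \approx 308.7$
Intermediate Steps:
$p{\left(j \right)} = - 6 j^{2}$
$l{\left(X,v \right)} = 168 + X$
$r{\left(S \right)} = \frac{343 + S}{2 S}$
$- \frac{483419}{l{\left(p{\left(-6 - 11 \right)},460 \right)}} + \frac{r{\left(358 \right)}}{331177} = - \frac{483419}{168 - 6 \left(-6 - 11\right)^{2}} + \frac{\frac{1}{2} \cdot \frac{1}{358} \left(343 + 358\right)}{331177} = - \frac{483419}{168 - 6 \left(-17\right)^{2}} + \frac{1}{2} \cdot \frac{1}{358} \cdot 701 \cdot \frac{1}{331177} = - \frac{483419}{168 - 1734} + \frac{701}{716} \cdot \frac{1}{331177} = - \frac{483419}{168 - 1734} + \frac{701}{237122732} = - \frac{483419}{-1566} + \frac{701}{237122732} = \left(-483419\right) \left(- \frac{1}{1566}\right) + \frac{701}{237122732} = \frac{483419}{1566} + \frac{701}{237122732} = \frac{57314817539237}{185667099156}$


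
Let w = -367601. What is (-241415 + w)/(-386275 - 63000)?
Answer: 609016/449275 ≈ 1.3556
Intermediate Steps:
(-241415 + w)/(-386275 - 63000) = (-241415 - 367601)/(-386275 - 63000) = -609016/(-449275) = -609016*(-1/449275) = 609016/449275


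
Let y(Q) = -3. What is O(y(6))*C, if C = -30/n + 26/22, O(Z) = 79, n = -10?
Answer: 3634/11 ≈ 330.36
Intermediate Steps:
C = 46/11 (C = -30/(-10) + 26/22 = -30*(-⅒) + 26*(1/22) = 3 + 13/11 = 46/11 ≈ 4.1818)
O(y(6))*C = 79*(46/11) = 3634/11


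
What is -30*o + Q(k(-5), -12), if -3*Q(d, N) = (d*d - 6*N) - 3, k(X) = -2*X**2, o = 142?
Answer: -15349/3 ≈ -5116.3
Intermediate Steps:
Q(d, N) = 1 + 2*N - d**2/3 (Q(d, N) = -((d*d - 6*N) - 3)/3 = -((d**2 - 6*N) - 3)/3 = -(-3 + d**2 - 6*N)/3 = 1 + 2*N - d**2/3)
-30*o + Q(k(-5), -12) = -30*142 + (1 + 2*(-12) - (-2*(-5)**2)**2/3) = -4260 + (1 - 24 - (-2*25)**2/3) = -4260 + (1 - 24 - 1/3*(-50)**2) = -4260 + (1 - 24 - 1/3*2500) = -4260 + (1 - 24 - 2500/3) = -4260 - 2569/3 = -15349/3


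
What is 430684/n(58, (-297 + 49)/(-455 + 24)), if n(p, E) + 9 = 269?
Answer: 107671/65 ≈ 1656.5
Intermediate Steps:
n(p, E) = 260 (n(p, E) = -9 + 269 = 260)
430684/n(58, (-297 + 49)/(-455 + 24)) = 430684/260 = 430684*(1/260) = 107671/65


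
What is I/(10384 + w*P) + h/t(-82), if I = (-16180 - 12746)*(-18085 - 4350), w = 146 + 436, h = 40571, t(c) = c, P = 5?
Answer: 26337471773/545054 ≈ 48321.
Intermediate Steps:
w = 582
I = 648954810 (I = -28926*(-22435) = 648954810)
I/(10384 + w*P) + h/t(-82) = 648954810/(10384 + 582*5) + 40571/(-82) = 648954810/(10384 + 2910) + 40571*(-1/82) = 648954810/13294 - 40571/82 = 648954810*(1/13294) - 40571/82 = 324477405/6647 - 40571/82 = 26337471773/545054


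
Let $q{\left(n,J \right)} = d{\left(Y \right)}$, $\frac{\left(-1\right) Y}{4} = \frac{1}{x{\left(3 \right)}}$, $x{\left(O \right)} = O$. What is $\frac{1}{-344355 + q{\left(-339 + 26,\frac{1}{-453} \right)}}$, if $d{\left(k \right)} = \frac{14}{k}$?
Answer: $- \frac{2}{688731} \approx -2.9039 \cdot 10^{-6}$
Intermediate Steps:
$Y = - \frac{4}{3} \approx -1.3333$
$q{\left(n,J \right)} = - \frac{21}{2}$ ($q{\left(n,J \right)} = \frac{14}{- \frac{4}{3}} = 14 \left(- \frac{3}{4}\right) = - \frac{21}{2}$)
$\frac{1}{-344355 + q{\left(-339 + 26,\frac{1}{-453} \right)}} = \frac{1}{-344355 - \frac{21}{2}} = \frac{1}{- \frac{688731}{2}} = - \frac{2}{688731}$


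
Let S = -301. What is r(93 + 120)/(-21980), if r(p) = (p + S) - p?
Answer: 43/3140 ≈ 0.013694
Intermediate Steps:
r(p) = -301 (r(p) = (p - 301) - p = (-301 + p) - p = -301)
r(93 + 120)/(-21980) = -301/(-21980) = -301*(-1/21980) = 43/3140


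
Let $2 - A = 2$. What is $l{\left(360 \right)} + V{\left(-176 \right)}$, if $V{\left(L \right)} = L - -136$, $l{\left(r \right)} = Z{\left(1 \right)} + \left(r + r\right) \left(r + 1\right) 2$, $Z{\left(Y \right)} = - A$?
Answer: $519800$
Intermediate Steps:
$A = 0$ ($A = 2 - 2 = 0$)
$Z{\left(Y \right)} = 0$ ($Z{\left(Y \right)} = \left(-1\right) 0 = 0$)
$l{\left(r \right)} = 4 r \left(1 + r\right)$ ($l{\left(r \right)} = 0 + \left(r + r\right) \left(r + 1\right) 2 = 0 + 2 r \left(1 + r\right) 2 = 0 + 4 r \left(1 + r\right) = 4 r \left(1 + r\right)$)
$V{\left(L \right)} = 136 + L$ ($V{\left(L \right)} = L + 136 = 136 + L$)
$l{\left(360 \right)} + V{\left(-176 \right)} = 4 \cdot 360 \left(1 + 360\right) + \left(136 - 176\right) = 4 \cdot 360 \cdot 361 - 40 = 519840 - 40 = 519800$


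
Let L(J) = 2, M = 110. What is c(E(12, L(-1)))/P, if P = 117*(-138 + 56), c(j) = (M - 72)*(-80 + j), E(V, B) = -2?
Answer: 38/117 ≈ 0.32479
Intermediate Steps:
c(j) = -3040 + 38*j (c(j) = (110 - 72)*(-80 + j) = 38*(-80 + j) = -3040 + 38*j)
P = -9594 (P = 117*(-82) = -9594)
c(E(12, L(-1)))/P = (-3040 + 38*(-2))/(-9594) = (-3040 - 76)*(-1/9594) = -3116*(-1/9594) = 38/117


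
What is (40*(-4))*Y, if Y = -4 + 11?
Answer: -1120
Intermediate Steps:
Y = 7
(40*(-4))*Y = (40*(-4))*7 = -160*7 = -1120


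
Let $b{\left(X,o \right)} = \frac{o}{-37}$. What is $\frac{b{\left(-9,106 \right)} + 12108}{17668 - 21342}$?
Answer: $- \frac{223945}{67969} \approx -3.2948$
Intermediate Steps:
$b{\left(X,o \right)} = - \frac{o}{37}$ ($b{\left(X,o \right)} = o \left(- \frac{1}{37}\right) = - \frac{o}{37}$)
$\frac{b{\left(-9,106 \right)} + 12108}{17668 - 21342} = \frac{\left(- \frac{1}{37}\right) 106 + 12108}{17668 - 21342} = \frac{- \frac{106}{37} + 12108}{17668 - 21342} = \frac{447890}{37 \left(-3674\right)} = \frac{447890}{37} \left(- \frac{1}{3674}\right) = - \frac{223945}{67969}$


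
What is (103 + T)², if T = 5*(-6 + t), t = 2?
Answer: 6889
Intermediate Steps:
T = -20 (T = 5*(-6 + 2) = 5*(-4) = -20)
(103 + T)² = (103 - 20)² = 83² = 6889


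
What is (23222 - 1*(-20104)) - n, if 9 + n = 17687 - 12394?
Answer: 38042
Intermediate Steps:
n = 5284 (n = -9 + (17687 - 12394) = -9 + 5293 = 5284)
(23222 - 1*(-20104)) - n = (23222 - 1*(-20104)) - 1*5284 = (23222 + 20104) - 5284 = 43326 - 5284 = 38042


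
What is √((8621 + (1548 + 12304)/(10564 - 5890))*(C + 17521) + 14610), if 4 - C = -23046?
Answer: √1910989002609771/2337 ≈ 18706.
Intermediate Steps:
C = 23050 (C = 4 - 1*(-23046) = 4 + 23046 = 23050)
√((8621 + (1548 + 12304)/(10564 - 5890))*(C + 17521) + 14610) = √((8621 + (1548 + 12304)/(10564 - 5890))*(23050 + 17521) + 14610) = √((8621 + 13852/4674)*40571 + 14610) = √((8621 + 13852*(1/4674))*40571 + 14610) = √((8621 + 6926/2337)*40571 + 14610) = √((20154203/2337)*40571 + 14610) = √(817676169913/2337 + 14610) = √(817710313483/2337) = √1910989002609771/2337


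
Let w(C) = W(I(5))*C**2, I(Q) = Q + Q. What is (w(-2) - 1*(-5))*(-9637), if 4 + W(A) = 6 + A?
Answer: -510761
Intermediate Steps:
I(Q) = 2*Q
W(A) = 2 + A (W(A) = -4 + (6 + A) = 2 + A)
w(C) = 12*C**2 (w(C) = (2 + 2*5)*C**2 = (2 + 10)*C**2 = 12*C**2)
(w(-2) - 1*(-5))*(-9637) = (12*(-2)**2 - 1*(-5))*(-9637) = (12*4 + 5)*(-9637) = (48 + 5)*(-9637) = 53*(-9637) = -510761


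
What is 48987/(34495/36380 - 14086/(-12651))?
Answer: 4509188491212/189768985 ≈ 23761.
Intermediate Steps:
48987/(34495/36380 - 14086/(-12651)) = 48987/(34495*(1/36380) - 14086*(-1/12651)) = 48987/(6899/7276 + 14086/12651) = 48987/(189768985/92048676) = 48987*(92048676/189768985) = 4509188491212/189768985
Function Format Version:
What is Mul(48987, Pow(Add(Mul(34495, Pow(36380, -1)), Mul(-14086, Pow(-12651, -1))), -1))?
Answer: Rational(4509188491212, 189768985) ≈ 23761.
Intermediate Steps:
Mul(48987, Pow(Add(Mul(34495, Pow(36380, -1)), Mul(-14086, Pow(-12651, -1))), -1)) = Mul(48987, Pow(Add(Mul(34495, Rational(1, 36380)), Mul(-14086, Rational(-1, 12651))), -1)) = Mul(48987, Pow(Add(Rational(6899, 7276), Rational(14086, 12651)), -1)) = Mul(48987, Pow(Rational(189768985, 92048676), -1)) = Mul(48987, Rational(92048676, 189768985)) = Rational(4509188491212, 189768985)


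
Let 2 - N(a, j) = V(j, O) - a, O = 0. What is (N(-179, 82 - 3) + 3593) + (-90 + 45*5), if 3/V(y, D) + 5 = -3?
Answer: 28411/8 ≈ 3551.4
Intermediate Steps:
V(y, D) = -3/8 (V(y, D) = 3/(-5 - 3) = 3/(-8) = 3*(-1/8) = -3/8)
N(a, j) = 19/8 + a (N(a, j) = 2 - (-3/8 - a) = 2 + (3/8 + a) = 19/8 + a)
(N(-179, 82 - 3) + 3593) + (-90 + 45*5) = ((19/8 - 179) + 3593) + (-90 + 45*5) = (-1413/8 + 3593) + (-90 + 225) = 27331/8 + 135 = 28411/8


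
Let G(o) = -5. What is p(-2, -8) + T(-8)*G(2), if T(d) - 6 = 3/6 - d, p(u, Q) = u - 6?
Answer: -161/2 ≈ -80.500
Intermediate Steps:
p(u, Q) = -6 + u
T(d) = 13/2 - d (T(d) = 6 + (3/6 - d) = 6 + (3*(⅙) - d) = 6 + (½ - d) = 13/2 - d)
p(-2, -8) + T(-8)*G(2) = (-6 - 2) + (13/2 - 1*(-8))*(-5) = -8 + (13/2 + 8)*(-5) = -8 + (29/2)*(-5) = -8 - 145/2 = -161/2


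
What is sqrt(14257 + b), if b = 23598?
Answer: sqrt(37855) ≈ 194.56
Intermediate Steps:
sqrt(14257 + b) = sqrt(14257 + 23598) = sqrt(37855)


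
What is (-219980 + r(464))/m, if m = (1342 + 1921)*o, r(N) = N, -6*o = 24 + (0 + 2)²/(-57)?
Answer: 1706238/101153 ≈ 16.868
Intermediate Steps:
o = -682/171 (o = -(24 + (0 + 2)²/(-57))/6 = -(24 + 2²*(-1/57))/6 = -(24 + 4*(-1/57))/6 = -(24 - 4/57)/6 = -⅙*1364/57 = -682/171 ≈ -3.9883)
m = -2225366/171 (m = (1342 + 1921)*(-682/171) = 3263*(-682/171) = -2225366/171 ≈ -13014.)
(-219980 + r(464))/m = (-219980 + 464)/(-2225366/171) = -219516*(-171/2225366) = 1706238/101153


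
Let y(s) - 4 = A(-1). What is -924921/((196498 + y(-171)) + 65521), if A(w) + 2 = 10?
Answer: -924921/262031 ≈ -3.5298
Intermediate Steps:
A(w) = 8 (A(w) = -2 + 10 = 8)
y(s) = 12 (y(s) = 4 + 8 = 12)
-924921/((196498 + y(-171)) + 65521) = -924921/((196498 + 12) + 65521) = -924921/(196510 + 65521) = -924921/262031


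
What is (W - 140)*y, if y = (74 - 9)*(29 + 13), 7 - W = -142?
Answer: 24570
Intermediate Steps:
W = 149 (W = 7 - 1*(-142) = 7 + 142 = 149)
y = 2730 (y = 65*42 = 2730)
(W - 140)*y = (149 - 140)*2730 = 9*2730 = 24570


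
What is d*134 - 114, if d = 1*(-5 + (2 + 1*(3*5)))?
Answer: 1494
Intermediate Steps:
d = 12 (d = 1*(-5 + (2 + 1*15)) = 1*(-5 + (2 + 15)) = 1*(-5 + 17) = 1*12 = 12)
d*134 - 114 = 12*134 - 114 = 1608 - 114 = 1494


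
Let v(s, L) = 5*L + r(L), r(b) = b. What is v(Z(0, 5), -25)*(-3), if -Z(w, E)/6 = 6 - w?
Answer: 450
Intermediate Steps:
Z(w, E) = -36 + 6*w (Z(w, E) = -6*(6 - w) = -36 + 6*w)
v(s, L) = 6*L (v(s, L) = 5*L + L = 6*L)
v(Z(0, 5), -25)*(-3) = (6*(-25))*(-3) = -150*(-3) = 450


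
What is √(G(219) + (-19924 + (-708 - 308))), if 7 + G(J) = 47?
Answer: 10*I*√209 ≈ 144.57*I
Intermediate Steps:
G(J) = 40 (G(J) = -7 + 47 = 40)
√(G(219) + (-19924 + (-708 - 308))) = √(40 + (-19924 + (-708 - 308))) = √(40 + (-19924 - 1016)) = √(40 - 20940) = √(-20900) = 10*I*√209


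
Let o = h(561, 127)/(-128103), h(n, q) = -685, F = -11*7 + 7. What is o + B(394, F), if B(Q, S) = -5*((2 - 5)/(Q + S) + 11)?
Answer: -253405775/4611708 ≈ -54.948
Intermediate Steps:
F = -70 (F = -77 + 7 = -70)
B(Q, S) = -55 + 15/(Q + S) (B(Q, S) = -5*(-3/(Q + S) + 11) = -5*(11 - 3/(Q + S)) = -55 + 15/(Q + S))
o = 685/128103 (o = -685/(-128103) = -685*(-1/128103) = 685/128103 ≈ 0.0053473)
o + B(394, F) = 685/128103 + 5*(3 - 11*394 - 11*(-70))/(394 - 70) = 685/128103 + 5*(3 - 4334 + 770)/324 = 685/128103 + 5*(1/324)*(-3561) = 685/128103 - 5935/108 = -253405775/4611708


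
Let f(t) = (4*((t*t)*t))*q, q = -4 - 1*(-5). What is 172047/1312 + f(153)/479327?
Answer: 101262888465/628877024 ≈ 161.02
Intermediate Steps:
q = 1 (q = -4 + 5 = 1)
f(t) = 4*t**3 (f(t) = (4*((t*t)*t))*1 = (4*(t**2*t))*1 = (4*t**3)*1 = 4*t**3)
172047/1312 + f(153)/479327 = 172047/1312 + (4*153**3)/479327 = 172047*(1/1312) + (4*3581577)*(1/479327) = 172047/1312 + 14326308*(1/479327) = 172047/1312 + 14326308/479327 = 101262888465/628877024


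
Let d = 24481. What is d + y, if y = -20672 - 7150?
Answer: -3341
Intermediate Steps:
y = -27822
d + y = 24481 - 27822 = -3341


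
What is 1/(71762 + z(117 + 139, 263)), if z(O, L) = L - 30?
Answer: 1/71995 ≈ 1.3890e-5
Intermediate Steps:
z(O, L) = -30 + L
1/(71762 + z(117 + 139, 263)) = 1/(71762 + (-30 + 263)) = 1/(71762 + 233) = 1/71995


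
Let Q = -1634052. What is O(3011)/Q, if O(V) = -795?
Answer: 265/544684 ≈ 0.00048652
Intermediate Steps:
O(3011)/Q = -795/(-1634052) = -795*(-1/1634052) = 265/544684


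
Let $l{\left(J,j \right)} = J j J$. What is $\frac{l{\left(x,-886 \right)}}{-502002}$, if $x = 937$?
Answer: $\frac{388940267}{251001} \approx 1549.6$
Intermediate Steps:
$l{\left(J,j \right)} = j J^{2}$
$\frac{l{\left(x,-886 \right)}}{-502002} = \frac{\left(-886\right) 937^{2}}{-502002} = \left(-886\right) 877969 \left(- \frac{1}{502002}\right) = \left(-777880534\right) \left(- \frac{1}{502002}\right) = \frac{388940267}{251001}$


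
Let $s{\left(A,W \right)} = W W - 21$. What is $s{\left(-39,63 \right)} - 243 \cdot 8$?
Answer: $2004$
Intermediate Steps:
$s{\left(A,W \right)} = -21 + W^{2}$ ($s{\left(A,W \right)} = W^{2} - 21 = -21 + W^{2}$)
$s{\left(-39,63 \right)} - 243 \cdot 8 = \left(-21 + 63^{2}\right) - 243 \cdot 8 = \left(-21 + 3969\right) - 1944 = 3948 - 1944 = 2004$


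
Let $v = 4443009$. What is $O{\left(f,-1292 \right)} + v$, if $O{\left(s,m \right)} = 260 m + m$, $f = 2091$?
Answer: $4105797$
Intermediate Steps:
$O{\left(s,m \right)} = 261 m$
$O{\left(f,-1292 \right)} + v = 261 \left(-1292\right) + 4443009 = -337212 + 4443009 = 4105797$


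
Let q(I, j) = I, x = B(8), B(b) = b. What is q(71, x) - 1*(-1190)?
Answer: 1261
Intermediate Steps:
x = 8
q(71, x) - 1*(-1190) = 71 - 1*(-1190) = 71 + 1190 = 1261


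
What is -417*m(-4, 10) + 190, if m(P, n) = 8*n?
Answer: -33170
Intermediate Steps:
-417*m(-4, 10) + 190 = -3336*10 + 190 = -417*80 + 190 = -33360 + 190 = -33170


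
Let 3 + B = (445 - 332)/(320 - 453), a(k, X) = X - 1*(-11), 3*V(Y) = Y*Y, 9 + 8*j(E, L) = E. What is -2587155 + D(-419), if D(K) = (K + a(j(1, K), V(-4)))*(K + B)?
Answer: -964338133/399 ≈ -2.4169e+6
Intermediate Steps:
j(E, L) = -9/8 + E/8
V(Y) = Y²/3 (V(Y) = (Y*Y)/3 = Y²/3)
a(k, X) = 11 + X (a(k, X) = X + 11 = 11 + X)
B = -512/133 (B = -3 + (445 - 332)/(320 - 453) = -3 + 113/(-133) = -3 + 113*(-1/133) = -3 - 113/133 = -512/133 ≈ -3.8496)
D(K) = (-512/133 + K)*(49/3 + K) (D(K) = (K + (11 + (⅓)*(-4)²))*(K - 512/133) = (K + (11 + (⅓)*16))*(-512/133 + K) = (K + (11 + 16/3))*(-512/133 + K) = (K + 49/3)*(-512/133 + K) = (49/3 + K)*(-512/133 + K) = (-512/133 + K)*(49/3 + K))
-2587155 + D(-419) = -2587155 + (-3584/57 + (-419)² + (4981/399)*(-419)) = -2587155 + (-3584/57 + 175561 - 2087039/399) = -2587155 + 67936712/399 = -964338133/399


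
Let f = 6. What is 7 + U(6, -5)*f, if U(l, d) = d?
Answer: -23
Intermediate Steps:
7 + U(6, -5)*f = 7 - 5*6 = 7 - 30 = -23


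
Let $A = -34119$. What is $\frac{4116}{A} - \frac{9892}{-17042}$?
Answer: $\frac{44560046}{96909333} \approx 0.45981$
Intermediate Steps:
$\frac{4116}{A} - \frac{9892}{-17042} = \frac{4116}{-34119} - \frac{9892}{-17042} = 4116 \left(- \frac{1}{34119}\right) - - \frac{4946}{8521} = - \frac{1372}{11373} + \frac{4946}{8521} = \frac{44560046}{96909333}$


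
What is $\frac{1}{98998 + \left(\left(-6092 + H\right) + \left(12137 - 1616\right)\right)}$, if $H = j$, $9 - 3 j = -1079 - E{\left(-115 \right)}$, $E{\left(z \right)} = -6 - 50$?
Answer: $\frac{1}{103771} \approx 9.6366 \cdot 10^{-6}$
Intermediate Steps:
$E{\left(z \right)} = -56$ ($E{\left(z \right)} = -6 - 50 = -56$)
$j = 344$ ($j = 3 - \frac{-1079 - -56}{3} = 3 - \frac{-1079 + 56}{3} = 3 - -341 = 3 + 341 = 344$)
$H = 344$
$\frac{1}{98998 + \left(\left(-6092 + H\right) + \left(12137 - 1616\right)\right)} = \frac{1}{98998 + \left(\left(-6092 + 344\right) + \left(12137 - 1616\right)\right)} = \frac{1}{98998 + \left(-5748 + 10521\right)} = \frac{1}{98998 + 4773} = \frac{1}{103771}$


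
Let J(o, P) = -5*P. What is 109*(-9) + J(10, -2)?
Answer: -971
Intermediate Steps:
109*(-9) + J(10, -2) = 109*(-9) - 5*(-2) = -981 + 10 = -971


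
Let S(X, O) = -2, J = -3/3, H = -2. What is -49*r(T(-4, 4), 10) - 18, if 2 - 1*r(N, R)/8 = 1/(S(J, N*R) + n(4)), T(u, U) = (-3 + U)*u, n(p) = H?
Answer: -900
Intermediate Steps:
n(p) = -2
T(u, U) = u*(-3 + U)
J = -1 (J = -3*⅓ = -1)
r(N, R) = 18 (r(N, R) = 16 - 8/(-2 - 2) = 16 - 8/(-4) = 16 - 8*(-¼) = 16 + 2 = 18)
-49*r(T(-4, 4), 10) - 18 = -49*18 - 18 = -882 - 18 = -900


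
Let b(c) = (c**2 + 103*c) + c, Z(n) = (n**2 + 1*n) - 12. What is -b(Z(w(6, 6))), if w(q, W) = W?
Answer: -4020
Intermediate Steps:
Z(n) = -12 + n + n**2 (Z(n) = (n**2 + n) - 12 = (n + n**2) - 12 = -12 + n + n**2)
b(c) = c**2 + 104*c
-b(Z(w(6, 6))) = -(-12 + 6 + 6**2)*(104 + (-12 + 6 + 6**2)) = -(-12 + 6 + 36)*(104 + (-12 + 6 + 36)) = -30*(104 + 30) = -30*134 = -1*4020 = -4020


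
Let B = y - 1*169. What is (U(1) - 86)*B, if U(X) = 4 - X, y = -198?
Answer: 30461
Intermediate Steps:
B = -367 (B = -198 - 1*169 = -198 - 169 = -367)
(U(1) - 86)*B = ((4 - 1*1) - 86)*(-367) = ((4 - 1) - 86)*(-367) = (3 - 86)*(-367) = -83*(-367) = 30461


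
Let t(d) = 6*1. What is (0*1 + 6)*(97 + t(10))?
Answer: 618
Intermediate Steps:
t(d) = 6
(0*1 + 6)*(97 + t(10)) = (0*1 + 6)*(97 + 6) = (0 + 6)*103 = 6*103 = 618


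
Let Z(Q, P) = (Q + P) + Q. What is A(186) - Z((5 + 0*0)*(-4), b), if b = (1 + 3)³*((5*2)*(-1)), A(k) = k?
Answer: 866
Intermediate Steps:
b = -640 (b = 4³*(10*(-1)) = 64*(-10) = -640)
Z(Q, P) = P + 2*Q (Z(Q, P) = (P + Q) + Q = P + 2*Q)
A(186) - Z((5 + 0*0)*(-4), b) = 186 - (-640 + 2*((5 + 0*0)*(-4))) = 186 - (-640 + 2*((5 + 0)*(-4))) = 186 - (-640 + 2*(5*(-4))) = 186 - (-640 + 2*(-20)) = 186 - (-640 - 40) = 186 - 1*(-680) = 186 + 680 = 866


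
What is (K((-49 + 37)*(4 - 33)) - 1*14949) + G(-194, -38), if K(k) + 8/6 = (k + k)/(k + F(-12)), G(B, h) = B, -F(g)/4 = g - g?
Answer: -45427/3 ≈ -15142.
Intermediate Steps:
F(g) = 0 (F(g) = -4*(g - g) = -4*0 = 0)
K(k) = 2/3 (K(k) = -4/3 + (k + k)/(k + 0) = -4/3 + (2*k)/k = -4/3 + 2 = 2/3)
(K((-49 + 37)*(4 - 33)) - 1*14949) + G(-194, -38) = (2/3 - 1*14949) - 194 = (2/3 - 14949) - 194 = -44845/3 - 194 = -45427/3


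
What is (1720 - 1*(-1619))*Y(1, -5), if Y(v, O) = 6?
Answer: 20034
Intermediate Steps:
(1720 - 1*(-1619))*Y(1, -5) = (1720 - 1*(-1619))*6 = (1720 + 1619)*6 = 3339*6 = 20034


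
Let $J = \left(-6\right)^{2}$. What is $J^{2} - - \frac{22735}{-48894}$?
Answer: $\frac{63343889}{48894} \approx 1295.5$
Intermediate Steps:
$J = 36$
$J^{2} - - \frac{22735}{-48894} = 36^{2} - - \frac{22735}{-48894} = 1296 - \left(-22735\right) \left(- \frac{1}{48894}\right) = 1296 - \frac{22735}{48894} = \frac{63343889}{48894}$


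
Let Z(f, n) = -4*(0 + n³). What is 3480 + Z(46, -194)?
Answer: 29209016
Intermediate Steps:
Z(f, n) = -4*n³
3480 + Z(46, -194) = 3480 - 4*(-194)³ = 3480 - 4*(-7301384) = 3480 + 29205536 = 29209016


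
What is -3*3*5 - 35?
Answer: -80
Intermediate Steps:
-3*3*5 - 35 = -9*5 - 35 = -45 - 35 = -80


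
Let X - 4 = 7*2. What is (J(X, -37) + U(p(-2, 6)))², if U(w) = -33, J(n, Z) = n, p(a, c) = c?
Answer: 225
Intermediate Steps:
X = 18 (X = 4 + 7*2 = 4 + 14 = 18)
(J(X, -37) + U(p(-2, 6)))² = (18 - 33)² = (-15)² = 225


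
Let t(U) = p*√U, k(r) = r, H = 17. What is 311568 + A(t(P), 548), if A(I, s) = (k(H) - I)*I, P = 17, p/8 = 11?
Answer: 179920 + 1496*√17 ≈ 1.8609e+5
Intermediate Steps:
p = 88 (p = 8*11 = 88)
t(U) = 88*√U
A(I, s) = I*(17 - I) (A(I, s) = (17 - I)*I = I*(17 - I))
311568 + A(t(P), 548) = 311568 + (88*√17)*(17 - 88*√17) = 311568 + 88*√17*(17 - 88*√17)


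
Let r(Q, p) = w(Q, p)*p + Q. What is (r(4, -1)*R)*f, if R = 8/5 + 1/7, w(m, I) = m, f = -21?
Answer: 0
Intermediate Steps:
r(Q, p) = Q + Q*p (r(Q, p) = Q*p + Q = Q + Q*p)
R = 61/35 (R = 8*(1/5) + 1*(1/7) = 8/5 + 1/7 = 61/35 ≈ 1.7429)
(r(4, -1)*R)*f = ((4*(1 - 1))*(61/35))*(-21) = ((4*0)*(61/35))*(-21) = (0*(61/35))*(-21) = 0*(-21) = 0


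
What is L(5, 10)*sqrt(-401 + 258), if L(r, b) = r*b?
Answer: 50*I*sqrt(143) ≈ 597.91*I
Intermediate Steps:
L(r, b) = b*r
L(5, 10)*sqrt(-401 + 258) = (10*5)*sqrt(-401 + 258) = 50*sqrt(-143) = 50*(I*sqrt(143)) = 50*I*sqrt(143)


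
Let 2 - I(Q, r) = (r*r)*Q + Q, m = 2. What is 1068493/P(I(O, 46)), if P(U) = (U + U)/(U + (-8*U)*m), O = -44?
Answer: -16027395/2 ≈ -8.0137e+6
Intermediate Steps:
I(Q, r) = 2 - Q - Q*r² (I(Q, r) = 2 - ((r*r)*Q + Q) = 2 - (r²*Q + Q) = 2 - (Q*r² + Q) = 2 - (Q + Q*r²) = 2 + (-Q - Q*r²) = 2 - Q - Q*r²)
P(U) = -2/15 (P(U) = (U + U)/(U - 8*U*2) = (2*U)/(U - 16*U) = (2*U)/((-15*U)) = (2*U)*(-1/(15*U)) = -2/15)
1068493/P(I(O, 46)) = 1068493/(-2/15) = 1068493*(-15/2) = -16027395/2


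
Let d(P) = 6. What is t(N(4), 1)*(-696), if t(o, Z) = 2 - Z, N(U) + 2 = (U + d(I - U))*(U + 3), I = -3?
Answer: -696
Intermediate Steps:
N(U) = -2 + (3 + U)*(6 + U) (N(U) = -2 + (U + 6)*(U + 3) = -2 + (6 + U)*(3 + U) = -2 + (3 + U)*(6 + U))
t(N(4), 1)*(-696) = (2 - 1*1)*(-696) = (2 - 1)*(-696) = 1*(-696) = -696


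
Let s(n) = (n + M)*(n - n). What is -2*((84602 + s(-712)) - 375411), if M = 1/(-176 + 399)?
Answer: 581618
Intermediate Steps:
M = 1/223 ≈ 0.0044843
s(n) = 0 (s(n) = (n + 1/223)*(n - n) = (1/223 + n)*0 = 0)
-2*((84602 + s(-712)) - 375411) = -2*((84602 + 0) - 375411) = -2*(84602 - 375411) = -2*(-290809) = 581618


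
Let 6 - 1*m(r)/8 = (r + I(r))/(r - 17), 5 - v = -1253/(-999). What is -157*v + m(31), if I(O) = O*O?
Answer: -7740826/6993 ≈ -1106.9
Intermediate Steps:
v = 3742/999 (v = 5 - (-1253)/(-999) = 5 - (-1253)*(-1)/999 = 5 - 1*1253/999 = 5 - 1253/999 = 3742/999 ≈ 3.7457)
I(O) = O²
m(r) = 48 - 8*(r + r²)/(-17 + r) (m(r) = 48 - 8*(r + r²)/(r - 17) = 48 - 8*(r + r²)/(-17 + r))
-157*v + m(31) = -157*3742/999 + 8*(-102 - 1*31² + 5*31)/(-17 + 31) = -587494/999 + 8*(-102 - 1*961 + 155)/14 = -587494/999 + 8*(1/14)*(-102 - 961 + 155) = -587494/999 + 8*(1/14)*(-908) = -587494/999 - 3632/7 = -7740826/6993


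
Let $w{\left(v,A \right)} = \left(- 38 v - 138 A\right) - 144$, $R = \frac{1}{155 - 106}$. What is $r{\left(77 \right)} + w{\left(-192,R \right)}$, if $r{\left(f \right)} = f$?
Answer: $\frac{354083}{49} \approx 7226.2$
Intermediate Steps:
$R = \frac{1}{49} \approx 0.020408$
$w{\left(v,A \right)} = -144 - 138 A - 38 v$ ($w{\left(v,A \right)} = \left(- 138 A - 38 v\right) - 144 = -144 - 138 A - 38 v$)
$r{\left(77 \right)} + w{\left(-192,R \right)} = 77 - - \frac{350310}{49} = 77 + \frac{350310}{49} = \frac{354083}{49}$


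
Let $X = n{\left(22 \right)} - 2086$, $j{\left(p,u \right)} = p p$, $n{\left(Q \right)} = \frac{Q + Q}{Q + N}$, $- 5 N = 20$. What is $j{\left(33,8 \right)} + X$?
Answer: $- \frac{8951}{9} \approx -994.56$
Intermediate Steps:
$N = -4$ ($N = \left(- \frac{1}{5}\right) 20 = -4$)
$n{\left(Q \right)} = \frac{2 Q}{-4 + Q}$ ($n{\left(Q \right)} = \frac{Q + Q}{Q - 4} = \frac{2 Q}{-4 + Q}$)
$j{\left(p,u \right)} = p^{2}$
$X = - \frac{18752}{9}$ ($X = 2 \cdot 22 \frac{1}{-4 + 22} - 2086 = 2 \cdot 22 \cdot \frac{1}{18} - 2086 = \frac{22}{9} - 2086 = - \frac{18752}{9} \approx -2083.6$)
$j{\left(33,8 \right)} + X = 33^{2} - \frac{18752}{9} = 1089 - \frac{18752}{9} = - \frac{8951}{9}$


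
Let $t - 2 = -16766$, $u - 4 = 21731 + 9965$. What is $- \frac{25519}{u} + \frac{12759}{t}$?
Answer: $- \frac{17338767}{11071225} \approx -1.5661$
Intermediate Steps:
$u = 31700$ ($u = 4 + \left(21731 + 9965\right) = 4 + 31696 = 31700$)
$t = -16764$ ($t = 2 - 16766 = -16764$)
$- \frac{25519}{u} + \frac{12759}{t} = - \frac{25519}{31700} + \frac{12759}{-16764} = \left(-25519\right) \frac{1}{31700} + 12759 \left(- \frac{1}{16764}\right) = - \frac{25519}{31700} - \frac{4253}{5588} = - \frac{17338767}{11071225}$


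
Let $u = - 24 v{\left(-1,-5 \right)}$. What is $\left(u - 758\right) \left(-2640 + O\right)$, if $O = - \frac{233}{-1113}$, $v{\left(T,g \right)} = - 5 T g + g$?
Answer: $\frac{111647306}{1113} \approx 1.0031 \cdot 10^{5}$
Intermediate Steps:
$v{\left(T,g \right)} = g - 5 T g$ ($v{\left(T,g \right)} = - 5 T g + g = g - 5 T g$)
$u = 720$ ($u = - 24 \left(- 5 \left(1 - -5\right)\right) = - 24 \left(- 5 \left(1 + 5\right)\right) = - 24 \left(\left(-5\right) 6\right) = \left(-24\right) \left(-30\right) = 720$)
$O = \frac{233}{1113}$ ($O = \left(-233\right) \left(- \frac{1}{1113}\right) = \frac{233}{1113} \approx 0.20934$)
$\left(u - 758\right) \left(-2640 + O\right) = \left(720 - 758\right) \left(-2640 + \frac{233}{1113}\right) = \left(-38\right) \left(- \frac{2938087}{1113}\right) = \frac{111647306}{1113}$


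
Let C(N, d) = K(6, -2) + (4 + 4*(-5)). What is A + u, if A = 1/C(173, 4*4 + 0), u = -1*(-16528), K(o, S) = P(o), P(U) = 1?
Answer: 247919/15 ≈ 16528.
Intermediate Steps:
K(o, S) = 1
C(N, d) = -15 (C(N, d) = 1 + (4 + 4*(-5)) = 1 + (4 - 20) = 1 - 16 = -15)
u = 16528
A = -1/15 (A = 1/(-15) = -1/15 ≈ -0.066667)
A + u = -1/15 + 16528 = 247919/15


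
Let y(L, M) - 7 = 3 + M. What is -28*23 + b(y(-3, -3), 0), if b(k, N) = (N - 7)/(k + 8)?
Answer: -9667/15 ≈ -644.47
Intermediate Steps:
y(L, M) = 10 + M (y(L, M) = 7 + (3 + M) = 10 + M)
b(k, N) = (-7 + N)/(8 + k)
-28*23 + b(y(-3, -3), 0) = -28*23 + (-7 + 0)/(8 + (10 - 3)) = -644 - 7/(8 + 7) = -644 - 7/15 = -9667/15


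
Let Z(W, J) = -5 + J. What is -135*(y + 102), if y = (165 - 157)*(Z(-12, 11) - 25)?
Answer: 6750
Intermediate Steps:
y = -152 (y = (165 - 157)*((-5 + 11) - 25) = 8*(6 - 25) = 8*(-19) = -152)
-135*(y + 102) = -135*(-152 + 102) = -135*(-50) = 6750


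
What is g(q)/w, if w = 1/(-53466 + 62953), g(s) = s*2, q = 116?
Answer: 2200984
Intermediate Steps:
g(s) = 2*s
w = 1/9487 ≈ 0.00010541
g(q)/w = (2*116)/(1/9487) = 232*9487 = 2200984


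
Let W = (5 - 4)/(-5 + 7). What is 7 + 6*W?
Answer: 10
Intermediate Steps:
W = 1/2 ≈ 0.50000
7 + 6*W = 7 + 6*(1/2) = 7 + 3 = 10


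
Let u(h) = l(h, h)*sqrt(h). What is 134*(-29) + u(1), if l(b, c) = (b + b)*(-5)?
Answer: -3896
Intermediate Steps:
l(b, c) = -10*b (l(b, c) = (2*b)*(-5) = -10*b)
u(h) = -10*h**(3/2) (u(h) = (-10*h)*sqrt(h) = -10*h**(3/2))
134*(-29) + u(1) = 134*(-29) - 10*1**(3/2) = -3886 - 10*1 = -3886 - 10 = -3896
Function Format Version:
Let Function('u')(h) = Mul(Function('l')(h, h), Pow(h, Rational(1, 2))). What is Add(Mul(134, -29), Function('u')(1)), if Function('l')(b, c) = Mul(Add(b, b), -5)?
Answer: -3896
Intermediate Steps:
Function('l')(b, c) = Mul(-10, b) (Function('l')(b, c) = Mul(Mul(2, b), -5) = Mul(-10, b))
Function('u')(h) = Mul(-10, Pow(h, Rational(3, 2))) (Function('u')(h) = Mul(Mul(-10, h), Pow(h, Rational(1, 2))) = Mul(-10, Pow(h, Rational(3, 2))))
Add(Mul(134, -29), Function('u')(1)) = Add(Mul(134, -29), Mul(-10, Pow(1, Rational(3, 2)))) = Add(-3886, Mul(-10, 1)) = Add(-3886, -10) = -3896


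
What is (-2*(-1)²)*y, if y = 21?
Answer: -42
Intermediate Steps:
(-2*(-1)²)*y = -2*(-1)²*21 = -2*1*21 = -2*21 = -42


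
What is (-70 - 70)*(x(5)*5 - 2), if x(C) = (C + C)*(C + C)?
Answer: -69720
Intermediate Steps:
x(C) = 4*C**2 (x(C) = (2*C)*(2*C) = 4*C**2)
(-70 - 70)*(x(5)*5 - 2) = (-70 - 70)*((4*5**2)*5 - 2) = -140*((4*25)*5 - 2) = -140*(100*5 - 2) = -140*(500 - 2) = -140*498 = -69720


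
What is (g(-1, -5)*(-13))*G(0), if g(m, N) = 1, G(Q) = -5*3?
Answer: 195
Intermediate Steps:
G(Q) = -15
(g(-1, -5)*(-13))*G(0) = (1*(-13))*(-15) = -13*(-15) = 195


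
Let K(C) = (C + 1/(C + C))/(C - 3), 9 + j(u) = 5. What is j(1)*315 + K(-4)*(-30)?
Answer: -35775/28 ≈ -1277.7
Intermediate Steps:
j(u) = -4 (j(u) = -9 + 5 = -4)
K(C) = (C + 1/(2*C))/(-3 + C)
j(1)*315 + K(-4)*(-30) = -4*315 + ((½ + (-4)²)/((-4)*(-3 - 4)))*(-30) = -1260 - ¼*(½ + 16)/(-7)*(-30) = -1260 - ¼*(-⅐)*33/2*(-30) = -1260 + (33/56)*(-30) = -1260 - 495/28 = -35775/28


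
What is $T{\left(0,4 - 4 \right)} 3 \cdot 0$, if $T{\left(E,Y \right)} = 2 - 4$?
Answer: $0$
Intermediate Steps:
$T{\left(E,Y \right)} = -2$
$T{\left(0,4 - 4 \right)} 3 \cdot 0 = \left(-2\right) 3 \cdot 0 = \left(-6\right) 0 = 0$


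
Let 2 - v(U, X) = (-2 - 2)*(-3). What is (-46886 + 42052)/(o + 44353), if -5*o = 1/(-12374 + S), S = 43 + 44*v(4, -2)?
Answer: -154337535/1416080408 ≈ -0.10899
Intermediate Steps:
v(U, X) = -10 (v(U, X) = 2 - (-2 - 2)*(-3) = 2 - (-4)*(-3) = 2 - 1*12 = 2 - 12 = -10)
S = -397 (S = 43 + 44*(-10) = 43 - 440 = -397)
o = 1/63855 (o = -1/(5*(-12374 - 397)) = -⅕/(-12771) = -⅕*(-1/12771) = 1/63855 ≈ 1.5660e-5)
(-46886 + 42052)/(o + 44353) = (-46886 + 42052)/(1/63855 + 44353) = -4834/2832160816/63855 = -4834*63855/2832160816 = -154337535/1416080408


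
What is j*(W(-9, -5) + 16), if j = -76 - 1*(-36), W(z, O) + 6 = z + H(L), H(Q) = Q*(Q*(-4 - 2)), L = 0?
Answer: -40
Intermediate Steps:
H(Q) = -6*Q² (H(Q) = Q*(Q*(-6)) = Q*(-6*Q) = -6*Q²)
W(z, O) = -6 + z (W(z, O) = -6 + (z - 6*0²) = -6 + (z - 6*0) = -6 + (z + 0) = -6 + z)
j = -40 (j = -76 + 36 = -40)
j*(W(-9, -5) + 16) = -40*((-6 - 9) + 16) = -40*(-15 + 16) = -40*1 = -40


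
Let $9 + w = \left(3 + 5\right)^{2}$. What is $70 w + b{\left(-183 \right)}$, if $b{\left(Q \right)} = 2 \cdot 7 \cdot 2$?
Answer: $3878$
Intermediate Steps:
$b{\left(Q \right)} = 28$ ($b{\left(Q \right)} = 14 \cdot 2 = 28$)
$w = 55$ ($w = -9 + \left(3 + 5\right)^{2} = -9 + 8^{2} = -9 + 64 = 55$)
$70 w + b{\left(-183 \right)} = 70 \cdot 55 + 28 = 3850 + 28 = 3878$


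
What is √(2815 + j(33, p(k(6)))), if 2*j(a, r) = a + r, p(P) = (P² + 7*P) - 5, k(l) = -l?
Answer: 3*√314 ≈ 53.160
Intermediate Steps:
p(P) = -5 + P² + 7*P
j(a, r) = a/2 + r/2 (j(a, r) = (a + r)/2 = a/2 + r/2)
√(2815 + j(33, p(k(6)))) = √(2815 + ((½)*33 + (-5 + (-1*6)² + 7*(-1*6))/2)) = √(2815 + (33/2 + (-5 + (-6)² + 7*(-6))/2)) = √(2815 + (33/2 + (-5 + 36 - 42)/2)) = √(2815 + (33/2 + (½)*(-11))) = √(2815 + (33/2 - 11/2)) = √(2815 + 11) = √2826 = 3*√314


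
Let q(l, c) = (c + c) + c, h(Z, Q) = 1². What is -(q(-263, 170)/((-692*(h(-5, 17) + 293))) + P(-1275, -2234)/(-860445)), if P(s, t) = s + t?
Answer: -45845347/29175969060 ≈ -0.0015713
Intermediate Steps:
h(Z, Q) = 1
q(l, c) = 3*c (q(l, c) = 2*c + c = 3*c)
-(q(-263, 170)/((-692*(h(-5, 17) + 293))) + P(-1275, -2234)/(-860445)) = -((3*170)/((-692*(1 + 293))) + (-1275 - 2234)/(-860445)) = -(510/((-692*294)) - 3509*(-1/860445)) = -(510/(-203448) + 3509/860445) = -(510*(-1/203448) + 3509/860445) = -(-85/33908 + 3509/860445) = -1*45845347/29175969060 = -45845347/29175969060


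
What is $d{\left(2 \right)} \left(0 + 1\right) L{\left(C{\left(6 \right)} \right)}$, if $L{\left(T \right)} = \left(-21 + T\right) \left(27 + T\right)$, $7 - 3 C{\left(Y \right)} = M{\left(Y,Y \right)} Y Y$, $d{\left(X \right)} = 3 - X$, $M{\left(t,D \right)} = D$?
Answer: $\frac{34816}{9} \approx 3868.4$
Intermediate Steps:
$C{\left(Y \right)} = \frac{7}{3} - \frac{Y^{3}}{3}$ ($C{\left(Y \right)} = \frac{7}{3} - \frac{Y Y Y}{3} = \frac{7}{3} - \frac{Y^{2} Y}{3} = \frac{7}{3} - \frac{Y^{3}}{3}$)
$d{\left(2 \right)} \left(0 + 1\right) L{\left(C{\left(6 \right)} \right)} = \left(3 - 2\right) \left(0 + 1\right) \left(-567 + \left(\frac{7}{3} - \frac{6^{3}}{3}\right)^{2} + 6 \left(\frac{7}{3} - \frac{6^{3}}{3}\right)\right) = \left(3 - 2\right) 1 \left(-567 + \left(\frac{7}{3} - 72\right)^{2} + 6 \left(\frac{7}{3} - 72\right)\right) = 1 \cdot 1 \left(-567 + \left(\frac{7}{3} - 72\right)^{2} + 6 \left(\frac{7}{3} - 72\right)\right) = 1 \left(-567 + \left(- \frac{209}{3}\right)^{2} + 6 \left(- \frac{209}{3}\right)\right) = 1 \left(-567 + \frac{43681}{9} - 418\right) = 1 \cdot \frac{34816}{9} = \frac{34816}{9}$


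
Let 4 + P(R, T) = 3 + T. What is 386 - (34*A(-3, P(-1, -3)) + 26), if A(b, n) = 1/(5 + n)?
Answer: 326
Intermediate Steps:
P(R, T) = -1 + T (P(R, T) = -4 + (3 + T) = -1 + T)
386 - (34*A(-3, P(-1, -3)) + 26) = 386 - (34/(5 + (-1 - 3)) + 26) = 386 - (34/(5 - 4) + 26) = 386 - (34/1 + 26) = 386 - (34*1 + 26) = 386 - (34 + 26) = 386 - 1*60 = 386 - 60 = 326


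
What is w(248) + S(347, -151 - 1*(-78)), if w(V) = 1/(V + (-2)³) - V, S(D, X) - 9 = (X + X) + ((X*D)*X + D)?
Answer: 443790001/240 ≈ 1.8491e+6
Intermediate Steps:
S(D, X) = 9 + D + 2*X + D*X² (S(D, X) = 9 + ((X + X) + ((X*D)*X + D)) = 9 + (2*X + ((D*X)*X + D)) = 9 + (2*X + (D*X² + D)) = 9 + (2*X + (D + D*X²)) = 9 + (D + 2*X + D*X²) = 9 + D + 2*X + D*X²)
w(V) = 1/(-8 + V) - V (w(V) = 1/(V - 8) - V = 1/(-8 + V) - V)
w(248) + S(347, -151 - 1*(-78)) = (1 - 1*248² + 8*248)/(-8 + 248) + (9 + 347 + 2*(-151 - 1*(-78)) + 347*(-151 - 1*(-78))²) = (1 - 1*61504 + 1984)/240 + (9 + 347 + 2*(-151 + 78) + 347*(-151 + 78)²) = (1 - 61504 + 1984)/240 + (9 + 347 + 2*(-73) + 347*(-73)²) = (1/240)*(-59519) + (9 + 347 - 146 + 347*5329) = -59519/240 + (9 + 347 - 146 + 1849163) = -59519/240 + 1849373 = 443790001/240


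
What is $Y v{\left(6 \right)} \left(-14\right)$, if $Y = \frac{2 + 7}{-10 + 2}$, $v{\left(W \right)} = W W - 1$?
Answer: $\frac{2205}{4} \approx 551.25$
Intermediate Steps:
$v{\left(W \right)} = -1 + W^{2}$ ($v{\left(W \right)} = W^{2} - 1 = -1 + W^{2}$)
$Y = - \frac{9}{8}$ ($Y = \frac{9}{-8} = 9 \left(- \frac{1}{8}\right) = - \frac{9}{8} \approx -1.125$)
$Y v{\left(6 \right)} \left(-14\right) = - \frac{9 \left(-1 + 6^{2}\right)}{8} \left(-14\right) = - \frac{9 \left(-1 + 36\right)}{8} \left(-14\right) = \left(- \frac{9}{8}\right) 35 \left(-14\right) = \left(- \frac{315}{8}\right) \left(-14\right) = \frac{2205}{4}$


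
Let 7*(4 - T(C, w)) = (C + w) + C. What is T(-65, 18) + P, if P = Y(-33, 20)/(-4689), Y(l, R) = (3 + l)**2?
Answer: 10320/521 ≈ 19.808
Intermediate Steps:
T(C, w) = 4 - 2*C/7 - w/7 (T(C, w) = 4 - ((C + w) + C)/7 = 4 - (w + 2*C)/7 = 4 + (-2*C/7 - w/7) = 4 - 2*C/7 - w/7)
P = -100/521 (P = (3 - 33)**2/(-4689) = (-30)**2*(-1/4689) = 900*(-1/4689) = -100/521 ≈ -0.19194)
T(-65, 18) + P = (4 - 2/7*(-65) - 1/7*18) - 100/521 = (4 + 130/7 - 18/7) - 100/521 = 20 - 100/521 = 10320/521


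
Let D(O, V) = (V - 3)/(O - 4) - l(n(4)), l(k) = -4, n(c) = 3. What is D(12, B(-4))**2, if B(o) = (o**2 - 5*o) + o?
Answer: 3721/64 ≈ 58.141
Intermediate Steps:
B(o) = o**2 - 4*o
D(O, V) = 4 + (-3 + V)/(-4 + O) (D(O, V) = (V - 3)/(O - 4) - 1*(-4) = (-3 + V)/(-4 + O) + 4 = 4 + (-3 + V)/(-4 + O))
D(12, B(-4))**2 = ((-19 - 4*(-4 - 4) + 4*12)/(-4 + 12))**2 = ((-19 - 4*(-8) + 48)/8)**2 = ((-19 + 32 + 48)/8)**2 = ((1/8)*61)**2 = (61/8)**2 = 3721/64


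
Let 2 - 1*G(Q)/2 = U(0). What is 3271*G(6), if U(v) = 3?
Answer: -6542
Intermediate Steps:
G(Q) = -2 (G(Q) = 4 - 2*3 = 4 - 6 = -2)
3271*G(6) = 3271*(-2) = -6542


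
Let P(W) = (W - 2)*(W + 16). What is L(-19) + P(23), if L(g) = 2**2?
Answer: 823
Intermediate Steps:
L(g) = 4
P(W) = (-2 + W)*(16 + W)
L(-19) + P(23) = 4 + (-32 + 23**2 + 14*23) = 4 + (-32 + 529 + 322) = 4 + 819 = 823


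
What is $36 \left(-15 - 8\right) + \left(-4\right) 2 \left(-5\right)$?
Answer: $-788$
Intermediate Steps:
$36 \left(-15 - 8\right) + \left(-4\right) 2 \left(-5\right) = 36 \left(-23\right) - -40 = -828 + 40 = -788$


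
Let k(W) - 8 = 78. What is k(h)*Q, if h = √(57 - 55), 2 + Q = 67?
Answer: 5590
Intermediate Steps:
Q = 65 (Q = -2 + 67 = 65)
h = √2 ≈ 1.4142
k(W) = 86 (k(W) = 8 + 78 = 86)
k(h)*Q = 86*65 = 5590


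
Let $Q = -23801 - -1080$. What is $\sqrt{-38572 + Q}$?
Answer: $i \sqrt{61293} \approx 247.57 i$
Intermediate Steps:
$Q = -22721$ ($Q = -23801 + 1080 = -22721$)
$\sqrt{-38572 + Q} = \sqrt{-38572 - 22721} = \sqrt{-61293} = i \sqrt{61293}$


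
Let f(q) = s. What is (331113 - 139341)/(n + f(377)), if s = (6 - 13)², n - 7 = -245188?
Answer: -47943/61283 ≈ -0.78232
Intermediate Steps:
n = -245181 (n = 7 - 245188 = -245181)
s = 49 (s = (-7)² = 49)
f(q) = 49
(331113 - 139341)/(n + f(377)) = (331113 - 139341)/(-245181 + 49) = 191772/(-245132) = 191772*(-1/245132) = -47943/61283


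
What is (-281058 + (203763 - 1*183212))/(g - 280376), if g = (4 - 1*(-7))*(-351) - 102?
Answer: 260507/284339 ≈ 0.91618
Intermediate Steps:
g = -3963 (g = (4 + 7)*(-351) - 102 = 11*(-351) - 102 = -3861 - 102 = -3963)
(-281058 + (203763 - 1*183212))/(g - 280376) = (-281058 + (203763 - 1*183212))/(-3963 - 280376) = (-281058 + (203763 - 183212))/(-284339) = (-281058 + 20551)*(-1/284339) = -260507*(-1/284339) = 260507/284339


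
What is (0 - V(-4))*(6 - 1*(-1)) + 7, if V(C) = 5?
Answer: -28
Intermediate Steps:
(0 - V(-4))*(6 - 1*(-1)) + 7 = (0 - 1*5)*(6 - 1*(-1)) + 7 = (0 - 5)*(6 + 1) + 7 = -5*7 + 7 = -35 + 7 = -28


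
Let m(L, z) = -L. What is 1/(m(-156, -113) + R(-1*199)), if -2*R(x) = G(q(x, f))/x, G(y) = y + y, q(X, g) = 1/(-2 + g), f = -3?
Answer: 995/155219 ≈ 0.0064103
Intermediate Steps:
G(y) = 2*y
R(x) = 1/(5*x) (R(x) = -2/(-2 - 3)/(2*x) = -2/(-5)/(2*x) = -2*(-⅕)/(2*x) = -(-1)/(5*x) = 1/(5*x))
1/(m(-156, -113) + R(-1*199)) = 1/(-1*(-156) + 1/(5*((-1*199)))) = 1/(156 + (⅕)/(-199)) = 1/(156 + (⅕)*(-1/199)) = 1/(156 - 1/995) = 1/(155219/995) = 995/155219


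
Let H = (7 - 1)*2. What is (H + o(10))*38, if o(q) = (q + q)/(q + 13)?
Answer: 11248/23 ≈ 489.04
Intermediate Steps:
o(q) = 2*q/(13 + q) (o(q) = (2*q)/(13 + q) = 2*q/(13 + q))
H = 12 (H = 6*2 = 12)
(H + o(10))*38 = (12 + 2*10/(13 + 10))*38 = (12 + 2*10/23)*38 = (12 + 2*10*(1/23))*38 = (12 + 20/23)*38 = (296/23)*38 = 11248/23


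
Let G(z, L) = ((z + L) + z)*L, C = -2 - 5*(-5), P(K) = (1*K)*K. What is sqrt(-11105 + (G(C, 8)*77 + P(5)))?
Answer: 2*sqrt(5546) ≈ 148.94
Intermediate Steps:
P(K) = K**2 (P(K) = K*K = K**2)
C = 23 (C = -2 + 25 = 23)
G(z, L) = L*(L + 2*z) (G(z, L) = ((L + z) + z)*L = (L + 2*z)*L = L*(L + 2*z))
sqrt(-11105 + (G(C, 8)*77 + P(5))) = sqrt(-11105 + ((8*(8 + 2*23))*77 + 5**2)) = sqrt(-11105 + ((8*(8 + 46))*77 + 25)) = sqrt(-11105 + ((8*54)*77 + 25)) = sqrt(-11105 + (432*77 + 25)) = sqrt(-11105 + (33264 + 25)) = sqrt(-11105 + 33289) = sqrt(22184) = 2*sqrt(5546)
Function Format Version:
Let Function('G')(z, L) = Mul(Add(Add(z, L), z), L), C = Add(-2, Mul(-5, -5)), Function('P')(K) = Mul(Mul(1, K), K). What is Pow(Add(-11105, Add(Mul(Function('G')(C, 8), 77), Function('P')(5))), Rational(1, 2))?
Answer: Mul(2, Pow(5546, Rational(1, 2))) ≈ 148.94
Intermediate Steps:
Function('P')(K) = Pow(K, 2) (Function('P')(K) = Mul(K, K) = Pow(K, 2))
C = 23 (C = Add(-2, 25) = 23)
Function('G')(z, L) = Mul(L, Add(L, Mul(2, z))) (Function('G')(z, L) = Mul(Add(Add(L, z), z), L) = Mul(Add(L, Mul(2, z)), L) = Mul(L, Add(L, Mul(2, z))))
Pow(Add(-11105, Add(Mul(Function('G')(C, 8), 77), Function('P')(5))), Rational(1, 2)) = Pow(Add(-11105, Add(Mul(Mul(8, Add(8, Mul(2, 23))), 77), Pow(5, 2))), Rational(1, 2)) = Pow(Add(-11105, Add(Mul(Mul(8, Add(8, 46)), 77), 25)), Rational(1, 2)) = Pow(Add(-11105, Add(Mul(Mul(8, 54), 77), 25)), Rational(1, 2)) = Pow(Add(-11105, Add(Mul(432, 77), 25)), Rational(1, 2)) = Pow(Add(-11105, Add(33264, 25)), Rational(1, 2)) = Pow(Add(-11105, 33289), Rational(1, 2)) = Pow(22184, Rational(1, 2)) = Mul(2, Pow(5546, Rational(1, 2)))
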